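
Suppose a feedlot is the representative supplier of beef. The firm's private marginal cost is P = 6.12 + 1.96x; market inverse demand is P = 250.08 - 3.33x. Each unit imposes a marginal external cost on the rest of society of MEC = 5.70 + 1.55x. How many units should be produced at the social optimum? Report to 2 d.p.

x* = 34.83

Social marginal cost = private MC + MEC = 11.82 + 3.51x.
Set SMC = demand: 11.82 + 3.51x = 250.08 - 3.33x → x* = 34.8333.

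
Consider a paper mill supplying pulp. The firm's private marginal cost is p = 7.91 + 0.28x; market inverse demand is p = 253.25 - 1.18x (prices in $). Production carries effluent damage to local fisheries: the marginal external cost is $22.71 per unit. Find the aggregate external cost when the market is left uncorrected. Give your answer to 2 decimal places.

Market equilibrium (private): 7.91 + 0.28x = 253.25 - 1.18x → x_m = 168.0411.
Total external cost = MEC × x_m = 22.71 × 168.0411 = 3816.2134.

$3816.21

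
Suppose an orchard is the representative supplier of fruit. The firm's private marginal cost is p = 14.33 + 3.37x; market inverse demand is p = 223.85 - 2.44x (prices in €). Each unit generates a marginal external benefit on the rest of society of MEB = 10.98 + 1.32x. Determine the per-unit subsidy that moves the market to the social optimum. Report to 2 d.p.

subsidy = €75.80 per unit

Social marginal cost = private MC − MEB = 3.35 + 2.05x.
Set SMC = demand: 3.35 + 2.05x = 223.85 - 2.44x → x* = 49.1091.
The Pigouvian subsidy equals MEB at x*: 10.98 + 1.32×49.1091 = 75.8040.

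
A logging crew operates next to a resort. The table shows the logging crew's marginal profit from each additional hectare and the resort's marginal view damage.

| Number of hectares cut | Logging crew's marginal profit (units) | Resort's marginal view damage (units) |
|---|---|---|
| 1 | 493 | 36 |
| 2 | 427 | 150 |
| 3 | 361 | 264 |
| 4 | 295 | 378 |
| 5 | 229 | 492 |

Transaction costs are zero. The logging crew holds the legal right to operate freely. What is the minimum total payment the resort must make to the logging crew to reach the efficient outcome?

524

Left alone the logging crew would choose level 5 (marginal profit stays positive).
Efficient level: k* = 3 (marginal profit ≥ marginal view damage through 3).
The resort must at least cover the logging crew's forgone profit from cutting 5→3: 295 + 229 = 524.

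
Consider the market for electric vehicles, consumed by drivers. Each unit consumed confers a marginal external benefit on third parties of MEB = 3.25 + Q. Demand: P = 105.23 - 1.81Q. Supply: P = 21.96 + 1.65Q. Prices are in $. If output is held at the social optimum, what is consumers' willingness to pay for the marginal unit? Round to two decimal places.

P = $41.57

Social marginal benefit = demand + MEB = 108.48 - 0.81Q.
Set SMB = MC: 108.48 - 0.81Q = 21.96 + 1.65Q → Q* = 35.1707.
Consumer price on the demand curve at Q*: 105.23 − 1.81×35.1707 = 41.5710.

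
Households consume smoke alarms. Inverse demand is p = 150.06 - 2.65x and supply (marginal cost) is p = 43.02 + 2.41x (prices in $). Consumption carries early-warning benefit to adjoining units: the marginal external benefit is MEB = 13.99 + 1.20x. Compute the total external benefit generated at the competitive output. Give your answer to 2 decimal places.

$564.45

Market equilibrium (private): 43.02 + 2.41x = 150.06 - 2.65x → x_m = 21.1542.
Total external benefit = ∫₀^{x_m} (13.99 + 1.20x) dx = 13.99×21.1542 + ½×1.20×21.1542² = 564.4474.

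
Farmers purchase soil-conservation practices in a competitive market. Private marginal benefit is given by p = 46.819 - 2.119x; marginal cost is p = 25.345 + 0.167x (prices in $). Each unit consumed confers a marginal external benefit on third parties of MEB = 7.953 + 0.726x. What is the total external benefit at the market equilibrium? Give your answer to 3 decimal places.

$106.740

Market equilibrium (private): 25.345 + 0.167x = 46.819 - 2.119x → x_m = 9.3937.
Total external benefit = ∫₀^{x_m} (7.953 + 0.726x) dx = 7.953×9.3937 + ½×0.726×9.3937² = 106.7398.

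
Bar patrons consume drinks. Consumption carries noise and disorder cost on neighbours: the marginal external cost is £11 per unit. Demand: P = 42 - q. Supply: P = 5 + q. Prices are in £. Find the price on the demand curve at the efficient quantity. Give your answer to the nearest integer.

P = £29

Social marginal benefit = demand − MEC = 31 - q.
Set SMB = MC: 31 - q = 5 + q → q* = 13.0000.
Consumer price on the demand curve at q*: 42 − 1×13.0000 = 29.0000.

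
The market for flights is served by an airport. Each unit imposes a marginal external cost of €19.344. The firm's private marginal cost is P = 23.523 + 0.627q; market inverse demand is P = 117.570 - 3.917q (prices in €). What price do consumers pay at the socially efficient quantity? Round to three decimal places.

Social marginal cost = private MC + MEC = 42.867 + 0.627q.
Set SMC = demand: 42.867 + 0.627q = 117.570 - 3.917q → q* = 16.4399.
Consumer price on the demand curve at q*: 117.570 − 3.917×16.4399 = 53.1749.

P = €53.175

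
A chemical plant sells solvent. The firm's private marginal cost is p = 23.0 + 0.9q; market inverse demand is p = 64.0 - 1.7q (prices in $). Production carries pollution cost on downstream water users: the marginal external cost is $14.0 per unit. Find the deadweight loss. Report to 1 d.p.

Market equilibrium (private): 23.0 + 0.9q = 64.0 - 1.7q → q_m = 15.7692.
Social marginal cost = private MC + MEC = 37.0 + 0.9q.
Set SMC = demand: 37.0 + 0.9q = 64.0 - 1.7q → q* = 10.3846.
Between q* and q_m the wedge SMC − demand runs linearly from 0 to MEC(q_m), so the loss is a triangle.
DWL = ½ × 5.3846 × 14.0000 = 37.6922.

DWL = $37.7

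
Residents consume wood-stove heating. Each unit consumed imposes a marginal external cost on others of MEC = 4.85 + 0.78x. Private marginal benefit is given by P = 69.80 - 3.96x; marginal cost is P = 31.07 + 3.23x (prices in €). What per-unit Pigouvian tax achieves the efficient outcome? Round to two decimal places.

Social marginal benefit = demand − MEC = 64.95 - 4.74x.
Set SMB = MC: 64.95 - 4.74x = 31.07 + 3.23x → x* = 4.2509.
The Pigouvian tax equals MEC at x*: 4.85 + 0.78×4.2509 = 8.1657.

tax = €8.17 per unit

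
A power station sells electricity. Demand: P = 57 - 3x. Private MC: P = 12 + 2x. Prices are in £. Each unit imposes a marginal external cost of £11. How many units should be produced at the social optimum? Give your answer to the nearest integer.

x* = 7

Social marginal cost = private MC + MEC = 23 + 2x.
Set SMC = demand: 23 + 2x = 57 - 3x → x* = 6.8000.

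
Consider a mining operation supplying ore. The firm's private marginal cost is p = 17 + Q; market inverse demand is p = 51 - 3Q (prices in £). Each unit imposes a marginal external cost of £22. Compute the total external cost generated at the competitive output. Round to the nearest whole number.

Market equilibrium (private): 17 + Q = 51 - 3Q → Q_m = 8.5000.
Total external cost = MEC × Q_m = 22 × 8.5000 = 187.0000.

£187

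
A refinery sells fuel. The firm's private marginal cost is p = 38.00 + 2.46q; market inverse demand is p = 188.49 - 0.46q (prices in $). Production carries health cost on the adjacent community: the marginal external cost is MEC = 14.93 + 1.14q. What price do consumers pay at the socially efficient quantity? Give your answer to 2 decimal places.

Social marginal cost = private MC + MEC = 52.93 + 3.60q.
Set SMC = demand: 52.93 + 3.60q = 188.49 - 0.46q → q* = 33.3892.
Consumer price on the demand curve at q*: 188.49 − 0.46×33.3892 = 173.1310.

P = $173.13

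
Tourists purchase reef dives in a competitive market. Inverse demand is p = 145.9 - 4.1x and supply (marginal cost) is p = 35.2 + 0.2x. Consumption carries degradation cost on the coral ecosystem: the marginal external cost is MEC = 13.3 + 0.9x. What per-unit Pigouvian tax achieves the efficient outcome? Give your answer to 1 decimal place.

Social marginal benefit = demand − MEC = 132.6 - 5.0x.
Set SMB = MC: 132.6 - 5.0x = 35.2 + 0.2x → x* = 18.7308.
The Pigouvian tax equals MEC at x*: 13.3 + 0.9×18.7308 = 30.1577.

tax = 30.2 per unit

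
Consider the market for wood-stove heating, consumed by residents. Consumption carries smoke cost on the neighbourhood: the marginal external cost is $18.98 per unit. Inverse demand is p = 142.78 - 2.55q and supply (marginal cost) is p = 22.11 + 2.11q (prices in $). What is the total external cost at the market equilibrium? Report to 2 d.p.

$491.48

Market equilibrium (private): 22.11 + 2.11q = 142.78 - 2.55q → q_m = 25.8948.
Total external cost = MEC × q_m = 18.98 × 25.8948 = 491.4833.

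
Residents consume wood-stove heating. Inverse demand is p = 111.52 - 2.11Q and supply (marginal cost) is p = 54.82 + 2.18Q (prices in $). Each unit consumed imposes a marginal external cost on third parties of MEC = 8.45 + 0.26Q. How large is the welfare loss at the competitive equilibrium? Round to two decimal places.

Market equilibrium (private): 54.82 + 2.18Q = 111.52 - 2.11Q → Q_m = 13.2168.
Social marginal benefit = demand − MEC = 103.07 - 2.37Q.
Set SMB = MC: 103.07 - 2.37Q = 54.82 + 2.18Q → Q* = 10.6044.
Height of the DWL triangle at Q_m is MC(Q_m) − SMB(Q_m) = MEC(Q_m) = 11.8864.
DWL = ½ × 2.6124 × 11.8864 = 15.5260.

DWL = $15.53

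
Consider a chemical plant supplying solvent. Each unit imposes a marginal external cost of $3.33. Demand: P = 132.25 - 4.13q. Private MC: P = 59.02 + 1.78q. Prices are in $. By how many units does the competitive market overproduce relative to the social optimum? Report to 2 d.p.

0.56 units

Market equilibrium (private): 59.02 + 1.78q = 132.25 - 4.13q → q_m = 12.3909.
Social marginal cost = private MC + MEC = 62.35 + 1.78q.
Set SMC = demand: 62.35 + 1.78q = 132.25 - 4.13q → q* = 11.8274.
Gap = |12.3909 − 11.8274| = 0.5635.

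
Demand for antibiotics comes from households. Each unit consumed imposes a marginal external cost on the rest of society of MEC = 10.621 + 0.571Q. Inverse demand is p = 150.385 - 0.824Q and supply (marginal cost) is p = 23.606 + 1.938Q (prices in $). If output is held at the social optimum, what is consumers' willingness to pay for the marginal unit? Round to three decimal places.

Social marginal benefit = demand − MEC = 139.764 - 1.395Q.
Set SMB = MC: 139.764 - 1.395Q = 23.606 + 1.938Q → Q* = 34.8509.
Consumer price on the demand curve at Q*: 150.385 − 0.824×34.8509 = 121.6679.

P = $121.668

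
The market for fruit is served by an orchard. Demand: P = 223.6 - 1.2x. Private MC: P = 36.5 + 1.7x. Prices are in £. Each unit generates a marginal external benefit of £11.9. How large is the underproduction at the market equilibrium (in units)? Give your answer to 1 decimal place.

4.1 units

Market equilibrium (private): 36.5 + 1.7x = 223.6 - 1.2x → x_m = 64.5172.
Social marginal cost = private MC − MEB = 24.6 + 1.7x.
Set SMC = demand: 24.6 + 1.7x = 223.6 - 1.2x → x* = 68.6207.
Gap = |64.5172 − 68.6207| = 4.1035.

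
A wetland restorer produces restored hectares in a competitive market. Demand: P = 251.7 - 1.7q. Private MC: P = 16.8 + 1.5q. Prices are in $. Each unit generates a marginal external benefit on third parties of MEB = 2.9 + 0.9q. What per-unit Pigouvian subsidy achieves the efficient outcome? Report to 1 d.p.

Social marginal cost = private MC − MEB = 13.9 + 0.6q.
Set SMC = demand: 13.9 + 0.6q = 251.7 - 1.7q → q* = 103.3913.
The Pigouvian subsidy equals MEB at q*: 2.9 + 0.9×103.3913 = 95.9522.

subsidy = $96.0 per unit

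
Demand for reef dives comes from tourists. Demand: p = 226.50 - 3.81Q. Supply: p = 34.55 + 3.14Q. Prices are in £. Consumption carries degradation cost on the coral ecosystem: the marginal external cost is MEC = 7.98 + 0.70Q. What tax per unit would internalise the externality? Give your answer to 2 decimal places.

Social marginal benefit = demand − MEC = 218.52 - 4.51Q.
Set SMB = MC: 218.52 - 4.51Q = 34.55 + 3.14Q → Q* = 24.0484.
The Pigouvian tax equals MEC at Q*: 7.98 + 0.70×24.0484 = 24.8139.

tax = £24.81 per unit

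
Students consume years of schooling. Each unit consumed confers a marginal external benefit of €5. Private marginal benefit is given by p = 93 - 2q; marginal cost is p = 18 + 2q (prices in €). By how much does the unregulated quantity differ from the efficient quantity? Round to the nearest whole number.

1 units

Market equilibrium (private): 18 + 2q = 93 - 2q → q_m = 18.7500.
Social marginal benefit = demand + MEB = 98 - 2q.
Set SMB = MC: 98 - 2q = 18 + 2q → q* = 20.0000.
Gap = |18.7500 − 20.0000| = 1.2500.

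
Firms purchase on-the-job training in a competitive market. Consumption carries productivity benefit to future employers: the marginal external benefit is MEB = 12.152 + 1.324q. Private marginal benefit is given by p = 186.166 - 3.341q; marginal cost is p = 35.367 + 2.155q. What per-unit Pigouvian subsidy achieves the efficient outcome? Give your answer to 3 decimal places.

subsidy = 63.865 per unit

Social marginal benefit = demand + MEB = 198.318 - 2.017q.
Set SMB = MC: 198.318 - 2.017q = 35.367 + 2.155q → q* = 39.0582.
The Pigouvian subsidy equals MEB at q*: 12.152 + 1.324×39.0582 = 63.8651.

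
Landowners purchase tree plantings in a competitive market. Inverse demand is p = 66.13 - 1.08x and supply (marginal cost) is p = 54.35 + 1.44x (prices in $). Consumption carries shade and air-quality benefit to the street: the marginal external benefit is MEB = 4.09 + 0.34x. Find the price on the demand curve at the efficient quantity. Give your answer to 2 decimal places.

Social marginal benefit = demand + MEB = 70.22 - 0.74x.
Set SMB = MC: 70.22 - 0.74x = 54.35 + 1.44x → x* = 7.2798.
Consumer price on the demand curve at x*: 66.13 − 1.08×7.2798 = 58.2678.

P = $58.27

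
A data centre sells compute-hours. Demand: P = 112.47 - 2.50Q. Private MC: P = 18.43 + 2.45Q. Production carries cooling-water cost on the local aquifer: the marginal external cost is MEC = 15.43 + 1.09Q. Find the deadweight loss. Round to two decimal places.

Market equilibrium (private): 18.43 + 2.45Q = 112.47 - 2.50Q → Q_m = 18.9980.
Social marginal cost = private MC + MEC = 33.86 + 3.54Q.
Set SMC = demand: 33.86 + 3.54Q = 112.47 - 2.50Q → Q* = 13.0149.
The welfare-loss triangle has base |Q_m − Q*| and height MEC(Q_m) (the vertical gap between SMC and demand is zero at Q* and MEC at Q_m).
DWL = ½ × 5.9831 × 36.1378 = 108.1080.

DWL = 108.11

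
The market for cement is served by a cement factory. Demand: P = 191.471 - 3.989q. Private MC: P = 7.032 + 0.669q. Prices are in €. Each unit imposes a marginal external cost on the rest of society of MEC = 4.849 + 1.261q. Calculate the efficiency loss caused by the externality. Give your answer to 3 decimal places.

Market equilibrium (private): 7.032 + 0.669q = 191.471 - 3.989q → q_m = 39.5962.
Social marginal cost = private MC + MEC = 11.881 + 1.930q.
Set SMC = demand: 11.881 + 1.930q = 191.471 - 3.989q → q* = 30.3413.
The welfare-loss triangle has base |q_m − q*| and height MEC(q_m) (the vertical gap between SMC and demand is zero at q* and MEC at q_m).
DWL = ½ × 9.2549 × 54.7798 = 253.4908.

DWL = €253.491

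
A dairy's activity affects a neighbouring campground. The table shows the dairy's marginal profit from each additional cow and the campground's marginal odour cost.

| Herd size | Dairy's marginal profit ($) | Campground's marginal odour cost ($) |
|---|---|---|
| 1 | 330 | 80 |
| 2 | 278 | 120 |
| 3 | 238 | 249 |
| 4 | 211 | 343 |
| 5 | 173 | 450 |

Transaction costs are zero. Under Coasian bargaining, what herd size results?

2

Bargaining reaches the level where marginal profit last exceeds marginal odour cost.
That holds through level 2 (278 ≥ 120) but not at 3 (238 < 249).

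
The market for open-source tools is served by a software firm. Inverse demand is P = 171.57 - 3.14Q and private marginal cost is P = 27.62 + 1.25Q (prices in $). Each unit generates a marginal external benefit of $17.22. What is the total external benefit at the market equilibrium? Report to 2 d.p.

Market equilibrium (private): 27.62 + 1.25Q = 171.57 - 3.14Q → Q_m = 32.7904.
Total external benefit = MEB × Q_m = 17.22 × 32.7904 = 564.6507.

$564.65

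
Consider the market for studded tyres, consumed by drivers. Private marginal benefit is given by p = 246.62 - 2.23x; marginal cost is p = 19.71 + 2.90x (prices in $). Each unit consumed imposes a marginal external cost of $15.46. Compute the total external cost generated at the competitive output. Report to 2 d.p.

$683.83

Market equilibrium (private): 19.71 + 2.90x = 246.62 - 2.23x → x_m = 44.2320.
Total external cost = MEC × x_m = 15.46 × 44.2320 = 683.8267.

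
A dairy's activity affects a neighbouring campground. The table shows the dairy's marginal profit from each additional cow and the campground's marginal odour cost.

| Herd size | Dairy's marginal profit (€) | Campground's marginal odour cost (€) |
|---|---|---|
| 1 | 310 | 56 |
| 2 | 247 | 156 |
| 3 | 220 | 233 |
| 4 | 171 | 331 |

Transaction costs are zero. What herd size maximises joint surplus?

Bargaining reaches the level where marginal profit last exceeds marginal odour cost.
That holds through level 2 (247 ≥ 156) but not at 3 (220 < 233).

2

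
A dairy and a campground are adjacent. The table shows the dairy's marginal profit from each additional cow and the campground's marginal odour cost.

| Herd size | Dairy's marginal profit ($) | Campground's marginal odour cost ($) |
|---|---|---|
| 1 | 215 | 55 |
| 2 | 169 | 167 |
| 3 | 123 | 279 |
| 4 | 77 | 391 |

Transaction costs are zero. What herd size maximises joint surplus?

2

Bargaining reaches the level where marginal profit last exceeds marginal odour cost.
That holds through level 2 (169 ≥ 167) but not at 3 (123 < 279).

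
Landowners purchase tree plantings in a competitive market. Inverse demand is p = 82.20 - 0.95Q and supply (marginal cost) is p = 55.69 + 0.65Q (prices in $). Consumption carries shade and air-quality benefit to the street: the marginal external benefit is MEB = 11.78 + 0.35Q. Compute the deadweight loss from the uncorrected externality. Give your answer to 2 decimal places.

DWL = $123.61

Market equilibrium (private): 55.69 + 0.65Q = 82.20 - 0.95Q → Q_m = 16.5688.
Social marginal benefit = demand + MEB = 93.98 - 0.60Q.
Set SMB = MC: 93.98 - 0.60Q = 55.69 + 0.65Q → Q* = 30.6320.
Height of the DWL triangle at Q_m is SMB(Q_m) − MC(Q_m) = MEB(Q_m) = 17.5791.
DWL = ½ × 14.0632 × 17.5791 = 123.6092.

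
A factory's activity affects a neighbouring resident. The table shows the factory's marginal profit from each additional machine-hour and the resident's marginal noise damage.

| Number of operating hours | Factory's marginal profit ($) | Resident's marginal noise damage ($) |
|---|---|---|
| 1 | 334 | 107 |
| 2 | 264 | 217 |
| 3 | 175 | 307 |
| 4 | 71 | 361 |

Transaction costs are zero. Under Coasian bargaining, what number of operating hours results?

2

Bargaining reaches the level where marginal profit last exceeds marginal noise damage.
That holds through level 2 (264 ≥ 217) but not at 3 (175 < 307).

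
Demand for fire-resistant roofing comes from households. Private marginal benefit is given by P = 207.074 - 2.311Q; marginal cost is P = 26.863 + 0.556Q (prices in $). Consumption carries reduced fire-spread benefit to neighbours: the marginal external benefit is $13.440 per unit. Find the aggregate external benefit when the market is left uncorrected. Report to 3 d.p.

Market equilibrium (private): 26.863 + 0.556Q = 207.074 - 2.311Q → Q_m = 62.8570.
Total external benefit = MEB × Q_m = 13.440 × 62.8570 = 844.7981.

$844.798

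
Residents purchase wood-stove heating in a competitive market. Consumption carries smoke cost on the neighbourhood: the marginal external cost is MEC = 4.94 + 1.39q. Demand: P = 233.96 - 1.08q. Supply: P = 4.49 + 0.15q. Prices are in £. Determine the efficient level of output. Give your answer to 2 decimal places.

Social marginal benefit = demand − MEC = 229.02 - 2.47q.
Set SMB = MC: 229.02 - 2.47q = 4.49 + 0.15q → q* = 85.6985.

q* = 85.70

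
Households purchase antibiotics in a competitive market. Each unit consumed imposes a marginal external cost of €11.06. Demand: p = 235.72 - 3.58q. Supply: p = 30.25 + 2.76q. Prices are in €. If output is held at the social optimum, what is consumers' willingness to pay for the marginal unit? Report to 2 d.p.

Social marginal benefit = demand − MEC = 224.66 - 3.58q.
Set SMB = MC: 224.66 - 3.58q = 30.25 + 2.76q → q* = 30.6640.
Consumer price on the demand curve at q*: 235.72 − 3.58×30.6640 = 125.9429.

P = €125.94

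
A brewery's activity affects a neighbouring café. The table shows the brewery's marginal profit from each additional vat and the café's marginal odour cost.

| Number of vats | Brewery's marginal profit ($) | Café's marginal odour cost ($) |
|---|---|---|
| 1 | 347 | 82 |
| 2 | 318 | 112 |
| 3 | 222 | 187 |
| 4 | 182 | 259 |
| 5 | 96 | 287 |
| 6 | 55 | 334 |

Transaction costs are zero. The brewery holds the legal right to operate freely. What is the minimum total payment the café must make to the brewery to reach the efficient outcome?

Left alone the brewery would choose level 6 (marginal profit stays positive).
Efficient level: k* = 3 (marginal profit ≥ marginal odour cost through 3).
The café must at least cover the brewery's forgone profit from cutting 6→3: 182 + 96 + 55 = 333.

$333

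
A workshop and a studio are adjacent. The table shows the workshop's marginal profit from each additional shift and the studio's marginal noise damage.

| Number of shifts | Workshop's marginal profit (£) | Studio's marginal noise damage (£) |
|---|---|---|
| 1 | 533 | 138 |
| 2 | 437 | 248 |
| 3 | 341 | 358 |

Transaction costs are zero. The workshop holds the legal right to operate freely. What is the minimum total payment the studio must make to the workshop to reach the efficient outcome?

Left alone the workshop would choose level 3 (marginal profit stays positive).
Efficient level: k* = 2 (marginal profit ≥ marginal noise damage through 2).
The studio must at least cover the workshop's forgone profit from cutting 3→2: 341 = 341.

£341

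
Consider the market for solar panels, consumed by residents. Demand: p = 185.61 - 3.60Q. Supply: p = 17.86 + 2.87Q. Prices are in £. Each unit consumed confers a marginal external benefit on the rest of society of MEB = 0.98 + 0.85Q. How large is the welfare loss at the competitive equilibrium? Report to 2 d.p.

Market equilibrium (private): 17.86 + 2.87Q = 185.61 - 3.60Q → Q_m = 25.9274.
Social marginal benefit = demand + MEB = 186.59 - 2.75Q.
Set SMB = MC: 186.59 - 2.75Q = 17.86 + 2.87Q → Q* = 30.0231.
The welfare-loss triangle has base |Q_m − Q*| and height MEB(Q_m) (the vertical gap between SMB and MC is zero at Q* and MEB at Q_m).
DWL = ½ × 4.0957 × 23.0183 = 47.1380.

DWL = £47.14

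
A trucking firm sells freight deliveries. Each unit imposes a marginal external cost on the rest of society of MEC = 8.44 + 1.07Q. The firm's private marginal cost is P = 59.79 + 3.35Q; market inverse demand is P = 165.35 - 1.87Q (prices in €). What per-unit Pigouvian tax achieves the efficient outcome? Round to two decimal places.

Social marginal cost = private MC + MEC = 68.23 + 4.42Q.
Set SMC = demand: 68.23 + 4.42Q = 165.35 - 1.87Q → Q* = 15.4404.
The Pigouvian tax equals MEC at Q*: 8.44 + 1.07×15.4404 = 24.9612.

tax = €24.96 per unit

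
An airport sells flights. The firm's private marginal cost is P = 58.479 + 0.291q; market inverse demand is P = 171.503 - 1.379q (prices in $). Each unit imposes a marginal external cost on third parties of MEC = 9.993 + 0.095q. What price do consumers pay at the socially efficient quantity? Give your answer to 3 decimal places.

P = $91.005

Social marginal cost = private MC + MEC = 68.472 + 0.386q.
Set SMC = demand: 68.472 + 0.386q = 171.503 - 1.379q → q* = 58.3745.
Consumer price on the demand curve at q*: 171.503 − 1.379×58.3745 = 91.0046.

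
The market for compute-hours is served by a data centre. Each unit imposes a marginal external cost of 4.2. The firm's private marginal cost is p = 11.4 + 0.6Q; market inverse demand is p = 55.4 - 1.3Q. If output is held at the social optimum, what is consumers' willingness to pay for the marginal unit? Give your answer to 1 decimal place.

Social marginal cost = private MC + MEC = 15.6 + 0.6Q.
Set SMC = demand: 15.6 + 0.6Q = 55.4 - 1.3Q → Q* = 20.9474.
Consumer price on the demand curve at Q*: 55.4 − 1.3×20.9474 = 28.1684.

P = 28.2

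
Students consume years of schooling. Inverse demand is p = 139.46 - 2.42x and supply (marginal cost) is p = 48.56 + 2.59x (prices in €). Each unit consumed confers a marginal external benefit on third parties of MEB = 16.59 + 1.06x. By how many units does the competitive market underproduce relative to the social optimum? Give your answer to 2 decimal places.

9.07 units

Market equilibrium (private): 48.56 + 2.59x = 139.46 - 2.42x → x_m = 18.1437.
Social marginal benefit = demand + MEB = 156.05 - 1.36x.
Set SMB = MC: 156.05 - 1.36x = 48.56 + 2.59x → x* = 27.2127.
Gap = |18.1437 − 27.2127| = 9.0690.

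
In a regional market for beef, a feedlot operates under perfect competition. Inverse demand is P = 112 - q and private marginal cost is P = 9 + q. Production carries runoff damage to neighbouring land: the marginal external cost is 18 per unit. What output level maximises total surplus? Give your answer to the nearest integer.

q* = 43

Social marginal cost = private MC + MEC = 27 + q.
Set SMC = demand: 27 + q = 112 - q → q* = 42.5000.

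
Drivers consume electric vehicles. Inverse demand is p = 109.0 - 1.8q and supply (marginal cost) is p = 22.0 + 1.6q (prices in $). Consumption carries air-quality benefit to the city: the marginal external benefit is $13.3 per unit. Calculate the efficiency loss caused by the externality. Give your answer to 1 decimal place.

Market equilibrium (private): 22.0 + 1.6q = 109.0 - 1.8q → q_m = 25.5882.
Social marginal benefit = demand + MEB = 122.3 - 1.8q.
Set SMB = MC: 122.3 - 1.8q = 22.0 + 1.6q → q* = 29.5000.
Height of the DWL triangle at q_m is SMB(q_m) − MC(q_m) = MEB(q_m) = 13.3000.
DWL = ½ × 3.9118 × 13.3000 = 26.0135.

DWL = $26.0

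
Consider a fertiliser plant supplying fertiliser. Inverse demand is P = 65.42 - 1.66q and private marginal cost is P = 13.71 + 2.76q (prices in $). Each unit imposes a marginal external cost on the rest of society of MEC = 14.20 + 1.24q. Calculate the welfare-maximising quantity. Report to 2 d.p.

q* = 6.63

Social marginal cost = private MC + MEC = 27.91 + 4.00q.
Set SMC = demand: 27.91 + 4.00q = 65.42 - 1.66q → q* = 6.6272.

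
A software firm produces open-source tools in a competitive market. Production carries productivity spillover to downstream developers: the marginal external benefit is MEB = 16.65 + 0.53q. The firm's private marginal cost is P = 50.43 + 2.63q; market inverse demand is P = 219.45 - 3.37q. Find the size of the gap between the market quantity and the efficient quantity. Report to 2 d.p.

Market equilibrium (private): 50.43 + 2.63q = 219.45 - 3.37q → q_m = 28.1700.
Social marginal cost = private MC − MEB = 33.78 + 2.10q.
Set SMC = demand: 33.78 + 2.10q = 219.45 - 3.37q → q* = 33.9433.
Gap = |28.1700 − 33.9433| = 5.7733.

5.77 units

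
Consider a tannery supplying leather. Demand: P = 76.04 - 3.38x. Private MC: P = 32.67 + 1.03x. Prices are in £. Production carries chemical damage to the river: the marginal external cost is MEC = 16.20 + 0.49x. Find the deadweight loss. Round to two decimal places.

DWL = £45.08

Market equilibrium (private): 32.67 + 1.03x = 76.04 - 3.38x → x_m = 9.8345.
Social marginal cost = private MC + MEC = 48.87 + 1.52x.
Set SMC = demand: 48.87 + 1.52x = 76.04 - 3.38x → x* = 5.5449.
Between x* and x_m the wedge SMC − demand runs linearly from 0 to MEC(x_m), so the loss is a triangle.
DWL = ½ × 4.2896 × 21.0189 = 45.0813.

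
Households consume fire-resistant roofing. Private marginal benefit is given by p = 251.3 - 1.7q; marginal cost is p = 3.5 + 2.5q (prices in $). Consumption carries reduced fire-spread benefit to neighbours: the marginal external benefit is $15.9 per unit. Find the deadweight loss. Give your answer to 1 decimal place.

DWL = $30.1

Market equilibrium (private): 3.5 + 2.5q = 251.3 - 1.7q → q_m = 59.0000.
Social marginal benefit = demand + MEB = 267.2 - 1.7q.
Set SMB = MC: 267.2 - 1.7q = 3.5 + 2.5q → q* = 62.7857.
The loss is the area between SMB and MC from q* to q_m; with linear curves that's a triangle of height MEB(q_m).
DWL = ½ × 3.7857 × 15.9000 = 30.0963.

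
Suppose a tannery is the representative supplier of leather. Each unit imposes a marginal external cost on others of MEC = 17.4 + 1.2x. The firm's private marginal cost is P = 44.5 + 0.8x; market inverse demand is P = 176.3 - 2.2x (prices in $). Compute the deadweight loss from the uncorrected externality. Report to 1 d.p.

Market equilibrium (private): 44.5 + 0.8x = 176.3 - 2.2x → x_m = 43.9333.
Social marginal cost = private MC + MEC = 61.9 + 2.0x.
Set SMC = demand: 61.9 + 2.0x = 176.3 - 2.2x → x* = 27.2381.
The loss is the area between SMC and demand from x* to x_m; with linear curves that's a triangle of height MEC(x_m).
DWL = ½ × 16.6952 × 70.1200 = 585.3337.

DWL = $585.3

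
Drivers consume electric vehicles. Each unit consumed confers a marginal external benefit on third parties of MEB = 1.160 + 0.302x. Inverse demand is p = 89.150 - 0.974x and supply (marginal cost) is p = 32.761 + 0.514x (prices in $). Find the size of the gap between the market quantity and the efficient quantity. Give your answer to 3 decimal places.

10.628 units

Market equilibrium (private): 32.761 + 0.514x = 89.150 - 0.974x → x_m = 37.8958.
Social marginal benefit = demand + MEB = 90.310 - 0.672x.
Set SMB = MC: 90.310 - 0.672x = 32.761 + 0.514x → x* = 48.5236.
Gap = |37.8958 − 48.5236| = 10.6278.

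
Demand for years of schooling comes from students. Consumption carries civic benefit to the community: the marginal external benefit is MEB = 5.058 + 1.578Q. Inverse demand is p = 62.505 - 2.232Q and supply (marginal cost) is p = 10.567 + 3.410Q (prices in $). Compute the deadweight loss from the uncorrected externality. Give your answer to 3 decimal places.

DWL = $47.189

Market equilibrium (private): 10.567 + 3.410Q = 62.505 - 2.232Q → Q_m = 9.2056.
Social marginal benefit = demand + MEB = 67.563 - 0.654Q.
Set SMB = MC: 67.563 - 0.654Q = 10.567 + 3.410Q → Q* = 14.0246.
Height of the DWL triangle at Q_m is SMB(Q_m) − MC(Q_m) = MEB(Q_m) = 19.5844.
DWL = ½ × 4.8190 × 19.5844 = 47.1886.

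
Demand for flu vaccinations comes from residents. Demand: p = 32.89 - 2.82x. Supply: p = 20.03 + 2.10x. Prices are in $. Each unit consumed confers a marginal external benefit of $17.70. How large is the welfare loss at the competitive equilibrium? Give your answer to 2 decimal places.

DWL = $31.84

Market equilibrium (private): 20.03 + 2.10x = 32.89 - 2.82x → x_m = 2.6138.
Social marginal benefit = demand + MEB = 50.59 - 2.82x.
Set SMB = MC: 50.59 - 2.82x = 20.03 + 2.10x → x* = 6.2114.
Height of the DWL triangle at x_m is SMB(x_m) − MC(x_m) = MEB(x_m) = 17.7000.
DWL = ½ × 3.5976 × 17.7000 = 31.8388.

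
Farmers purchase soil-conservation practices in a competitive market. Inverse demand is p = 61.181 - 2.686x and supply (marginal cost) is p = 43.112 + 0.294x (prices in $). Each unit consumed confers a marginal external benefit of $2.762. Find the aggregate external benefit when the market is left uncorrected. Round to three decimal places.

Market equilibrium (private): 43.112 + 0.294x = 61.181 - 2.686x → x_m = 6.0634.
Total external benefit = MEB × x_m = 2.762 × 6.0634 = 16.7471.

$16.747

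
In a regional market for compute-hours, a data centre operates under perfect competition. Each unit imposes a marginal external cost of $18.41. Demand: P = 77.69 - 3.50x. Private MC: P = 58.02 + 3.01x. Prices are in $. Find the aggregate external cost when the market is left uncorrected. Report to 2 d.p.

Market equilibrium (private): 58.02 + 3.01x = 77.69 - 3.50x → x_m = 3.0215.
Total external cost = MEC × x_m = 18.41 × 3.0215 = 55.6258.

$55.63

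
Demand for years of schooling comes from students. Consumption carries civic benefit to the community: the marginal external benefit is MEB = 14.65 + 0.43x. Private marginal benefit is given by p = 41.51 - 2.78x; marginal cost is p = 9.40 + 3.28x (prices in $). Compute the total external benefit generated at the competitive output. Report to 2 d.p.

Market equilibrium (private): 9.40 + 3.28x = 41.51 - 2.78x → x_m = 5.2987.
Total external benefit = ∫₀^{x_m} (14.65 + 0.43x) dx = 14.65×5.2987 + ½×0.43×5.2987² = 83.6623.

$83.66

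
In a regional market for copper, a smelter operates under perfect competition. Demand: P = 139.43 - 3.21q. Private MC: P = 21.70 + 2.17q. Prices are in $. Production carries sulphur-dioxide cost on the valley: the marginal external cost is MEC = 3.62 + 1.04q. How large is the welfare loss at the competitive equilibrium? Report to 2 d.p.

DWL = $54.19

Market equilibrium (private): 21.70 + 2.17q = 139.43 - 3.21q → q_m = 21.8829.
Social marginal cost = private MC + MEC = 25.32 + 3.21q.
Set SMC = demand: 25.32 + 3.21q = 139.43 - 3.21q → q* = 17.7741.
Height of the DWL triangle at q_m is SMC(q_m) − demand(q_m) = MEC(q_m) = 26.3782.
DWL = ½ × 4.1088 × 26.3782 = 54.1914.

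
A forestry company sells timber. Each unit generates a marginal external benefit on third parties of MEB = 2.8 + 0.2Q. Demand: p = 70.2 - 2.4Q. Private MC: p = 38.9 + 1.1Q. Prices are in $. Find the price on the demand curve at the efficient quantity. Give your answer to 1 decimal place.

P = $45.4

Social marginal cost = private MC − MEB = 36.1 + 0.9Q.
Set SMC = demand: 36.1 + 0.9Q = 70.2 - 2.4Q → Q* = 10.3333.
Consumer price on the demand curve at Q*: 70.2 − 2.4×10.3333 = 45.4001.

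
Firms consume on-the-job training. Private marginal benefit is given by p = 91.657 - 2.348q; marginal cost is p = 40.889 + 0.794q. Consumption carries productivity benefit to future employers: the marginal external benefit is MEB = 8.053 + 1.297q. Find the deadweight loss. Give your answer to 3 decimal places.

DWL = 228.066

Market equilibrium (private): 40.889 + 0.794q = 91.657 - 2.348q → q_m = 16.1579.
Social marginal benefit = demand + MEB = 99.710 - 1.051q.
Set SMB = MC: 99.710 - 1.051q = 40.889 + 0.794q → q* = 31.8813.
Between q* and q_m the wedge SMB − MC runs linearly from 0 to MEB(q_m), so the loss is a triangle.
DWL = ½ × 15.7234 × 29.0097 = 228.0656.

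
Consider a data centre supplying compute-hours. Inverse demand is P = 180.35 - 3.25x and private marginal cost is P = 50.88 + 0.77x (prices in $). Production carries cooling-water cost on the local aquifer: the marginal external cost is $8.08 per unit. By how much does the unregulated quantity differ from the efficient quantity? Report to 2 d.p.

2.01 units

Market equilibrium (private): 50.88 + 0.77x = 180.35 - 3.25x → x_m = 32.2065.
Social marginal cost = private MC + MEC = 58.96 + 0.77x.
Set SMC = demand: 58.96 + 0.77x = 180.35 - 3.25x → x* = 30.1965.
Gap = |32.2065 − 30.1965| = 2.0100.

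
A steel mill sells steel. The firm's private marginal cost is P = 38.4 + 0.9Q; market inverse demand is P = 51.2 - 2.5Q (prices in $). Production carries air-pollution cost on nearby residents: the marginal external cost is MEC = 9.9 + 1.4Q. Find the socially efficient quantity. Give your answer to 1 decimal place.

Q* = 0.6

Social marginal cost = private MC + MEC = 48.3 + 2.3Q.
Set SMC = demand: 48.3 + 2.3Q = 51.2 - 2.5Q → Q* = 0.6042.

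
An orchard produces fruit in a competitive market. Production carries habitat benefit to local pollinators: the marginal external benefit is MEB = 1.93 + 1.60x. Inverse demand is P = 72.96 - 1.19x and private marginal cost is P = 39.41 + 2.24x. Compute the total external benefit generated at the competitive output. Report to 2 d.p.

Market equilibrium (private): 39.41 + 2.24x = 72.96 - 1.19x → x_m = 9.7813.
Total external benefit = ∫₀^{x_m} (1.93 + 1.60x) dx = 1.93×9.7813 + ½×1.60×9.7813² = 95.4170.

95.42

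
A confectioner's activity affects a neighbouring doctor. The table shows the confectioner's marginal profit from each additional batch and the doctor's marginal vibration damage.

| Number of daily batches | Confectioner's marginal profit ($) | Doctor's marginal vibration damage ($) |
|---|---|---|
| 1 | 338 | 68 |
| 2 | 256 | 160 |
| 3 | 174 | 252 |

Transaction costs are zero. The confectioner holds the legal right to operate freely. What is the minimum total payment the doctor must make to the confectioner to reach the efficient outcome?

Left alone the confectioner would choose level 3 (marginal profit stays positive).
Efficient level: k* = 2 (marginal profit ≥ marginal vibration damage through 2).
The doctor must at least cover the confectioner's forgone profit from cutting 3→2: 174 = 174.

$174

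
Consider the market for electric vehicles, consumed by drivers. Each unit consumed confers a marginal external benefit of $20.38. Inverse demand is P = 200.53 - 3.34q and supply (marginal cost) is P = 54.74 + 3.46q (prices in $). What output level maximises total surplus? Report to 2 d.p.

Social marginal benefit = demand + MEB = 220.91 - 3.34q.
Set SMB = MC: 220.91 - 3.34q = 54.74 + 3.46q → q* = 24.4368.

q* = 24.44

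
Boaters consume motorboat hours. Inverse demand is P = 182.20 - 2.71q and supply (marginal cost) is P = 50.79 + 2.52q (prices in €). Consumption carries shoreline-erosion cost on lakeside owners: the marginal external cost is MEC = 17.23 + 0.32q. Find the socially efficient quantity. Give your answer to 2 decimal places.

q* = 20.57

Social marginal benefit = demand − MEC = 164.97 - 3.03q.
Set SMB = MC: 164.97 - 3.03q = 50.79 + 2.52q → q* = 20.5730.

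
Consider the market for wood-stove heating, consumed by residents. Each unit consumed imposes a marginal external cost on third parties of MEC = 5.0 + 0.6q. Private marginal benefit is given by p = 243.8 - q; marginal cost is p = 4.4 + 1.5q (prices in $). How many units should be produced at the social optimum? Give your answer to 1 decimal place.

q* = 75.6

Social marginal benefit = demand − MEC = 238.8 - 1.6q.
Set SMB = MC: 238.8 - 1.6q = 4.4 + 1.5q → q* = 75.6129.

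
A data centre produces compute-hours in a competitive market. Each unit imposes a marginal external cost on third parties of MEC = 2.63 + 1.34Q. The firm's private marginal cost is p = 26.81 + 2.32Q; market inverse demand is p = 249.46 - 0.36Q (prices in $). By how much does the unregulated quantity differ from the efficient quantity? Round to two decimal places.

Market equilibrium (private): 26.81 + 2.32Q = 249.46 - 0.36Q → Q_m = 83.0784.
Social marginal cost = private MC + MEC = 29.44 + 3.66Q.
Set SMC = demand: 29.44 + 3.66Q = 249.46 - 0.36Q → Q* = 54.7313.
Gap = |83.0784 − 54.7313| = 28.3471.

28.35 units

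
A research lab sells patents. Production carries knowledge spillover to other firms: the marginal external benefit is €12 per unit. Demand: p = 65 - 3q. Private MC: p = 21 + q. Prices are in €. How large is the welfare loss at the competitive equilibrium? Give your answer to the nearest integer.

DWL = €18

Market equilibrium (private): 21 + q = 65 - 3q → q_m = 11.0000.
Social marginal cost = private MC − MEB = 9 + q.
Set SMC = demand: 9 + q = 65 - 3q → q* = 14.0000.
The loss is the area between SMC and demand from q* to q_m; with linear curves that's a triangle of height MEB(q_m).
DWL = ½ × 3.0000 × 12.0000 = 18.0000.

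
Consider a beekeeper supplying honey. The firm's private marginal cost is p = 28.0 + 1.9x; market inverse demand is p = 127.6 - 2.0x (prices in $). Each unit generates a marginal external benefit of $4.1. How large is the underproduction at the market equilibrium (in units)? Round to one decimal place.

Market equilibrium (private): 28.0 + 1.9x = 127.6 - 2.0x → x_m = 25.5385.
Social marginal cost = private MC − MEB = 23.9 + 1.9x.
Set SMC = demand: 23.9 + 1.9x = 127.6 - 2.0x → x* = 26.5897.
Gap = |25.5385 − 26.5897| = 1.0512.

1.1 units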